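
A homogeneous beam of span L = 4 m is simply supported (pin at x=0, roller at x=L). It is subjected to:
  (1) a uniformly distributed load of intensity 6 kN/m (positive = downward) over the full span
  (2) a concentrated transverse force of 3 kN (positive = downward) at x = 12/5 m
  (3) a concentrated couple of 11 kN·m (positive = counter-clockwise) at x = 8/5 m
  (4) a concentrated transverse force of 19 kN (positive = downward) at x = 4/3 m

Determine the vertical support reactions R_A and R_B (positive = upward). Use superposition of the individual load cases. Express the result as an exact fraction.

R_A = 1717/60 kN, R_B = 1043/60 kN

Load 1 — uniform load w=6 kN/m over full span:
  R_A = wL/2 = 6·4/2 = 12 kN
  R_B = wL/2 = 6·4/2 = 12 kN
Load 2 — point force P=3 kN at a=12/5 m (b=L-a=8/5):
  R_A = Pb/L = 3·(8/5)/4 = 6/5 kN
  R_B = Pa/L = 3·(12/5)/4 = 9/5 kN
Load 3 — applied couple M₀=11 kN·m at a=8/5 m (b=L-a=12/5):
  R_A = M₀/L = 11/4 kN
  R_B = -M₀/L = -11/4 kN
Load 4 — point force P=19 kN at a=4/3 m (b=L-a=8/3):
  R_A = Pb/L = 19·(8/3)/4 = 38/3 kN
  R_B = Pa/L = 19·(4/3)/4 = 19/3 kN
Superposition: R_A = 1717/60 kN, R_B = 1043/60 kN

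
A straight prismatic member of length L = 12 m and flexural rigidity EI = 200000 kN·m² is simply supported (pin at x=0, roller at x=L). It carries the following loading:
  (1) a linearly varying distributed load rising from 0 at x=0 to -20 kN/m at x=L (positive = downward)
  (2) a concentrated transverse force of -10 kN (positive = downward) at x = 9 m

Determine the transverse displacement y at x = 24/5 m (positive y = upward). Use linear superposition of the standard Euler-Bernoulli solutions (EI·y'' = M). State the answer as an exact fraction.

Load 1 — triangular load w₀=-20 kN/m (0→w₀ over full span):
  y_1 = -w₀x(7L⁴-10L²x²+3x⁴)/(360LEI) = -(-20)·(24/5)·(7·12⁴-10·12²·(24/5)²+3·(24/5)⁴)/(360·12·200000) = 123228/9765625 m
Load 2 — point force P=-10 kN at a=9 m (b=L-a=3):
  y_2 = -Pbx(L²-b²-x²)/(6LEI)  [x≤a] = -(-10)·3·(24/5)·(12²-3²-(24/5)²)/(6·12·200000) = 2799/2500000 m
Superposition: y = Σ y_i = 4293171/312500000 m ≈ 0.013738 m

y(24/5) = 4293171/312500000 m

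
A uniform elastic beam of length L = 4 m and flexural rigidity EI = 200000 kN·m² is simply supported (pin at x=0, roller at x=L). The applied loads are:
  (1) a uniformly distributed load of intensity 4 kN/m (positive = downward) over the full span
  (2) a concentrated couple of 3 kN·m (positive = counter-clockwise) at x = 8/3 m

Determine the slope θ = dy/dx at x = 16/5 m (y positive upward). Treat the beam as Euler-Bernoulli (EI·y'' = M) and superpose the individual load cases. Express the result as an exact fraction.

θ(16/5) = 877/18750000 rad

Load 1 — uniform load w=4 kN/m over full span:
  θ_1 = -w(L³-6Lx²+4x³)/(24EI) = -4·(4³-6·4·(16/5)²+4·(16/5)³)/(24·200000) = 33/781250 rad
Load 2 — applied couple M₀=3 kN·m at a=8/3 m (b=L-a=4/3):
  θ_2 = (M₀x²/(2L)-M₀(x-a)+C₁)/EI  [x>a] with C₁=M₀(3b²-L²)/(6L)=-4/3 = (3·(16/5)²/(2·4)-3·((16/5)-(8/3))+(-4/3))/200000 = 17/3750000 rad
Superposition: θ = Σ θ_i = 877/18750000 rad ≈ 0.000047 rad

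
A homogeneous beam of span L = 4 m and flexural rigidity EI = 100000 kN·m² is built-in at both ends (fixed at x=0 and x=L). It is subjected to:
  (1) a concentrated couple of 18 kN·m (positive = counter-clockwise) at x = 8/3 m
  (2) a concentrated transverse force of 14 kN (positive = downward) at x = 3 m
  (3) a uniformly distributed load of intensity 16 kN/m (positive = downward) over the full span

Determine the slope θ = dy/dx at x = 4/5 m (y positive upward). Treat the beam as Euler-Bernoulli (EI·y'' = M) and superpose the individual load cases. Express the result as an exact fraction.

θ(4/5) = -1559/12500000 rad

Load 1 — applied couple M₀=18 kN·m at a=8/3 m (b=L-a=4/3):
  θ_1 = (R_Ax²/2 - M_Ax)/EI  [x≤a] with R_A=6, M_A=6 = (6·(4/5)²/2 - 6·(4/5))/100000 = -9/312500 rad
Load 2 — point force P=14 kN at a=3 m (b=L-a=1):
  θ_2 = -Pb²x(2aL-(3a+b)x)/(2L³EI)  [x≤a] = -14·1²·(4/5)·(2·3·4-(3·3+1)·(4/5))/(2·4³·100000) = -7/500000 rad
Load 3 — uniform load w=16 kN/m over full span:
  θ_3 = -wx(L-x)(L-2x)/(12EI) = -16·(4/5)·(4-(4/5))·(4-2·(4/5))/(12·100000) = -32/390625 rad
Superposition: θ = Σ θ_i = -1559/12500000 rad ≈ -0.000125 rad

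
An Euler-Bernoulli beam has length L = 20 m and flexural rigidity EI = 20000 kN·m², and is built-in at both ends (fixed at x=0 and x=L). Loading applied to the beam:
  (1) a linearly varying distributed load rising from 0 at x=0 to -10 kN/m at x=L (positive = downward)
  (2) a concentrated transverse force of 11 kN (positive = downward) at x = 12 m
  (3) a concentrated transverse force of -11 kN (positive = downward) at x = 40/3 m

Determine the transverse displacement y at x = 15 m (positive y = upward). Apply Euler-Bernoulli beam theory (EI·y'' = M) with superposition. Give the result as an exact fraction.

Load 1 — triangular load w₀=-10 kN/m (0→w₀ over full span):
  y_1 = -w₀x²(L-x)²(x+2L)/(120LEI) = -(-10)·15²·(20-15)²·(15+2·20)/(120·20·20000) = 33/512 m
Load 2 — point force P=11 kN at a=12 m (b=L-a=8):
  y_2 = -Pa²(L-x)²(3bL-(3b+a)(L-x))/(6L³EI)  [x>a] = -11·12²·(20-15)²·(3·8·20-(3·8+12)·(20-15))/(6·20³·20000) = -99/8000 m
Load 3 — point force P=-11 kN at a=40/3 m (b=L-a=20/3):
  y_3 = -Pa²(L-x)²(3bL-(3b+a)(L-x))/(6L³EI)  [x>a] = -(-11)·(40/3)²·(20-15)²·(3·(20/3)·20-(3·(20/3)+(40/3))·(20-15))/(6·20³·20000) = 77/6480 m
Superposition: y = Σ y_i = 331573/5184000 m ≈ 0.063961 m

y(15) = 331573/5184000 m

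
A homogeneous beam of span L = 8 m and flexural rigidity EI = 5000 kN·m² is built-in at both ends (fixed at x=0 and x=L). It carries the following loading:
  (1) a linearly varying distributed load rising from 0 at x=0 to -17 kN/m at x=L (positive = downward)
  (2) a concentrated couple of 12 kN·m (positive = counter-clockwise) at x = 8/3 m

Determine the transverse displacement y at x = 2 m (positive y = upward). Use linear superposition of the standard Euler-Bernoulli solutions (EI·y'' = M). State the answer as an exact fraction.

y(2) = 1457/150000 m

Load 1 — triangular load w₀=-17 kN/m (0→w₀ over full span):
  y_1 = -w₀x²(L-x)²(x+2L)/(120LEI) = -(-17)·2²·(8-2)²·(2+2·8)/(120·8·5000) = 459/50000 m
Load 2 — applied couple M₀=12 kN·m at a=8/3 m (b=L-a=16/3):
  y_2 = (R_Ax³/6 - M_Ax²/2)/EI  [x≤a] with R_A=2, M_A=0 = (2·2³/6 - 0·2²/2)/5000 = 1/1875 m
Superposition: y = Σ y_i = 1457/150000 m ≈ 0.009713 m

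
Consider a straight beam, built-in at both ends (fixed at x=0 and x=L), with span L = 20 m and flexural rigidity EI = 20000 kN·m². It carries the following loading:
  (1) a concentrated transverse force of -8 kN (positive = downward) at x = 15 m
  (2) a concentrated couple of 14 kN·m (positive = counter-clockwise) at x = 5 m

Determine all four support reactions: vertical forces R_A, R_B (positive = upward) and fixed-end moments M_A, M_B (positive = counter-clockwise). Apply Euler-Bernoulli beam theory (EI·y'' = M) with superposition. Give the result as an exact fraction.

R_A = -37/80 kN, M_A = -81/8 kN·m, R_B = -603/80 kN, M_B = 215/8 kN·m

Load 1 — point force P=-8 kN at a=15 m (b=L-a=5):
  R_A = Pb²(3a+b)/L³ = (-8)·5²·(3·15+5)/20³ = -5/4 kN
  M_A = Pab²/L² = (-8)·15·5²/20² = -15/2 kN·m
  R_B = Pa²(a+3b)/L³ = (-8)·15²·(15+3·5)/20³ = -27/4 kN
  M_B = -Pa²b/L² = -(-8)·15²·5/20² = 45/2 kN·m
Load 2 — applied couple M₀=14 kN·m at a=5 m (b=L-a=15):
  R_A = 6M₀ab/L³ = 6·14·5·15/20³ = 63/80 kN
  M_A = M₀b(2a-b)/L² = 14·15·(2·5-15)/20² = -21/8 kN·m
  R_B = -6M₀ab/L³ = -6·14·5·15/20³ = -63/80 kN
  M_B = M₀a(2b-a)/L² = 14·5·(2·15-5)/20² = 35/8 kN·m
Superposition: R_A = -37/80 kN, M_A = -81/8 kN·m, R_B = -603/80 kN, M_B = 215/8 kN·m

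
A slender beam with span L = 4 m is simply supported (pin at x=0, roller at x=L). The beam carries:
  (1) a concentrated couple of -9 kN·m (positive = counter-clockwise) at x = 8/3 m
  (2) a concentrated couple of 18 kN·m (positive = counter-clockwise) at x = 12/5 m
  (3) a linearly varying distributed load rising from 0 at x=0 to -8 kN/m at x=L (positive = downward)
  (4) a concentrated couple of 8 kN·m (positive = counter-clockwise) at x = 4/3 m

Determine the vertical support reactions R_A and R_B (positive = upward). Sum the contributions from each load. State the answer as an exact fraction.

Load 1 — applied couple M₀=-9 kN·m at a=8/3 m (b=L-a=4/3):
  R_A = M₀/L = (-9)/4 = -9/4 kN
  R_B = -M₀/L = -(-9)/4 = 9/4 kN
Load 2 — applied couple M₀=18 kN·m at a=12/5 m (b=L-a=8/5):
  R_A = M₀/L = 18/4 = 9/2 kN
  R_B = -M₀/L = -18/4 = -9/2 kN
Load 3 — triangular load w₀=-8 kN/m (0→w₀ over full span):
  R_A = w₀L/6 = (-8)·4/6 = -16/3 kN
  R_B = w₀L/3 = (-8)·4/3 = -32/3 kN
Load 4 — applied couple M₀=8 kN·m at a=4/3 m (b=L-a=8/3):
  R_A = M₀/L = 8/4 = 2 kN
  R_B = -M₀/L = -8/4 = -2 kN
Superposition: R_A = -13/12 kN, R_B = -179/12 kN

R_A = -13/12 kN, R_B = -179/12 kN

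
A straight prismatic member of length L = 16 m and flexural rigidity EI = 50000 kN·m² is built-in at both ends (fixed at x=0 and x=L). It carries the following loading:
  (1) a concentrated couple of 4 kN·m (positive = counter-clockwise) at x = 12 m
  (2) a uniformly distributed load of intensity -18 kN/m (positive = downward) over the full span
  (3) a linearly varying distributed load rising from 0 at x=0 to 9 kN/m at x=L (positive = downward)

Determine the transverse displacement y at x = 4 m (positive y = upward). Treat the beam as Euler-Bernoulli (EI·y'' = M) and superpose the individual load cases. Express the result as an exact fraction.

y(4) = 6661/250000 m

Load 1 — applied couple M₀=4 kN·m at a=12 m (b=L-a=4):
  y_1 = (R_Ax³/6 - M_Ax²/2)/EI  [x≤a] with R_A=9/32, M_A=5/4 = ((9/32)·4³/6 - (5/4)·4²/2)/50000 = -7/50000 m
Load 2 — uniform load w=-18 kN/m over full span:
  y_2 = -wx²(L-x)²/(24EI) = -(-18)·4²·(16-4)²/(24·50000) = 108/3125 m
Load 3 — triangular load w₀=9 kN/m (0→w₀ over full span):
  y_3 = -w₀x²(L-x)²(x+2L)/(120LEI) = -9·4²·(16-4)²·(4+2·16)/(120·16·50000) = -243/31250 m
Superposition: y = Σ y_i = 6661/250000 m ≈ 0.026644 m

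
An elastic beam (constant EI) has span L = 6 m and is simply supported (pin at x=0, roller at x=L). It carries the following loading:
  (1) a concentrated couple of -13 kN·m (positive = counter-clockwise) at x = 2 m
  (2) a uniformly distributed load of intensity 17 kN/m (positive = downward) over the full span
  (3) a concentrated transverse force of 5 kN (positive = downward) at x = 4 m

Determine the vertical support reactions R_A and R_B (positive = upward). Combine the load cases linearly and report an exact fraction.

Load 1 — applied couple M₀=-13 kN·m at a=2 m (b=L-a=4):
  R_A = M₀/L = (-13)/6 = -13/6 kN
  R_B = -M₀/L = -(-13)/6 = 13/6 kN
Load 2 — uniform load w=17 kN/m over full span:
  R_A = wL/2 = 17·6/2 = 51 kN
  R_B = wL/2 = 17·6/2 = 51 kN
Load 3 — point force P=5 kN at a=4 m (b=L-a=2):
  R_A = Pb/L = 5·2/6 = 5/3 kN
  R_B = Pa/L = 5·4/6 = 10/3 kN
Superposition: R_A = 101/2 kN, R_B = 113/2 kN

R_A = 101/2 kN, R_B = 113/2 kN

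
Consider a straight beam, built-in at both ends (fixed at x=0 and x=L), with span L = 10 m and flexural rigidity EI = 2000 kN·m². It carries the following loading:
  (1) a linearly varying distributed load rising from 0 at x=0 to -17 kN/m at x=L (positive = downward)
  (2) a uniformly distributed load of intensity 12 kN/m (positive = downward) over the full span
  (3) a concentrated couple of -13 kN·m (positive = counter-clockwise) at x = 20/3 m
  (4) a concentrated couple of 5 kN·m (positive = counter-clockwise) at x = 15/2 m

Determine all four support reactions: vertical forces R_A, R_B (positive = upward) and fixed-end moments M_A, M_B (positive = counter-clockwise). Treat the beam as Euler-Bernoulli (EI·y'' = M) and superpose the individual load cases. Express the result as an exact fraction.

R_A = 7999/240 kN, M_A = 649/16 kN·m, R_B = 401/240 kN, M_B = -255/16 kN·m

Load 1 — triangular load w₀=-17 kN/m (0→w₀ over full span):
  R_A = 3w₀L/20 = 3·(-17)·10/20 = -51/2 kN
  M_A = w₀L²/30 = (-17)·10²/30 = -170/3 kN·m
  R_B = 7w₀L/20 = 7·(-17)·10/20 = -119/2 kN
  M_B = -w₀L²/20 = -(-17)·10²/20 = 85 kN·m
Load 2 — uniform load w=12 kN/m over full span:
  R_A = wL/2 = 12·10/2 = 60 kN
  M_A = wL²/12 = 12·10²/12 = 100 kN·m
  R_B = wL/2 = 12·10/2 = 60 kN
  M_B = -wL²/12 = -12·10²/12 = -100 kN·m
Load 3 — applied couple M₀=-13 kN·m at a=20/3 m (b=L-a=10/3):
  R_A = 6M₀ab/L³ = 6·(-13)·(20/3)·(10/3)/10³ = -26/15 kN
  M_A = M₀b(2a-b)/L² = (-13)·(10/3)·(2·(20/3)-(10/3))/10² = -13/3 kN·m
  R_B = -6M₀ab/L³ = -6·(-13)·(20/3)·(10/3)/10³ = 26/15 kN
  M_B = M₀a(2b-a)/L² = (-13)·(20/3)·(2·(10/3)-(20/3))/10² = 0 kN·m
Load 4 — applied couple M₀=5 kN·m at a=15/2 m (b=L-a=5/2):
  R_A = 6M₀ab/L³ = 6·5·(15/2)·(5/2)/10³ = 9/16 kN
  M_A = M₀b(2a-b)/L² = 5·(5/2)·(2·(15/2)-(5/2))/10² = 25/16 kN·m
  R_B = -6M₀ab/L³ = -6·5·(15/2)·(5/2)/10³ = -9/16 kN
  M_B = M₀a(2b-a)/L² = 5·(15/2)·(2·(5/2)-(15/2))/10² = -15/16 kN·m
Superposition: R_A = 7999/240 kN, M_A = 649/16 kN·m, R_B = 401/240 kN, M_B = -255/16 kN·m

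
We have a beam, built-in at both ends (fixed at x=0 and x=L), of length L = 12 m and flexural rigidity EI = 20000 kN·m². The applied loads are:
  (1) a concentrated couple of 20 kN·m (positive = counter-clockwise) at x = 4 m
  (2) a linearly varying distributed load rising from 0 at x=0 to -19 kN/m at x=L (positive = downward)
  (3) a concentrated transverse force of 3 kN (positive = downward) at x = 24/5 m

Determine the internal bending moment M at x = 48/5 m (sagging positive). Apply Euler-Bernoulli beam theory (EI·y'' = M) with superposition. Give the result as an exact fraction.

Load 1 — applied couple M₀=20 kN·m at a=4 m (b=L-a=8):
  M_1 = R_Ax - M_A - M₀  [x>a] with R_A=20/9, M_A=0 = (20/9)·(48/5) - 0 - 20 = 4/3 kN·m
Load 2 — triangular load w₀=-19 kN/m (0→w₀ over full span):
  M_2 = 3w₀Lx/20 - w₀L²/30 - w₀x³/(6L) = 3·(-19)·12·(48/5)/20 - (-19)·12²/30 - (-19)·(48/5)³/(6·12) = -456/125 kN·m
Load 3 — point force P=3 kN at a=24/5 m (b=L-a=36/5):
  M_3 = Pa²(a+3b)(L-x)/L³ - Pa²b/L²  [x>a] = 3·(24/5)²·((24/5)+3·(36/5))·(12-(48/5))/12³ - 3·(24/5)²·(36/5)/12² = -576/625 kN·m
Superposition: M = Σ M_i = -6068/1875 kN·m ≈ -3.236267 kN·m

M(48/5) = -6068/1875 kN·m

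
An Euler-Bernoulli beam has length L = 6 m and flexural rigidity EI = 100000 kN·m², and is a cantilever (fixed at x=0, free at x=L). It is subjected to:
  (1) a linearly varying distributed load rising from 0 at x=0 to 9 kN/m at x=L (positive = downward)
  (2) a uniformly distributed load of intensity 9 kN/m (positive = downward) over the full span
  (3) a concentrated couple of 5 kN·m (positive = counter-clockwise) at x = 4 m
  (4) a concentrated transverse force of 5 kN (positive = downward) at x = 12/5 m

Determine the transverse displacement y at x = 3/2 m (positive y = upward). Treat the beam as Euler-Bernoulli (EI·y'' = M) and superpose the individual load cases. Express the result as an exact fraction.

y(3/2) = -679023/256000000 m

Load 1 — triangular load w₀=9 kN/m (0→w₀ over full span):
  y_1 = (w₀Lx³/12-w₀L²x²/6-w₀x⁵/(120L))/EI = (9·6·(3/2)³/12-9·6²·(3/2)²/6-9·(3/2)⁵/(120·6))/100000 = -272403/256000000 m
Load 2 — uniform load w=9 kN/m over full span:
  y_2 = -wx²(x²-4Lx+6L²)/(24EI) = -9·(3/2)²·((3/2)²-4·6·(3/2)+6·6²)/(24·100000) = -19683/12800000 m
Load 3 — applied couple M₀=5 kN·m at a=4 m (b=L-a=2):
  y_3 = M₀x²/(2EI)  [x≤a] = 5·(3/2)²/(2·100000) = 9/160000 m
Load 4 — point force P=5 kN at a=12/5 m (b=L-a=18/5):
  y_4 = -Px²(3a-x)/(6EI)  [x≤a] = -5·(3/2)²·(3·(12/5)-(3/2))/(6·100000) = -171/1600000 m
Superposition: y = Σ y_i = -679023/256000000 m ≈ -0.002652 m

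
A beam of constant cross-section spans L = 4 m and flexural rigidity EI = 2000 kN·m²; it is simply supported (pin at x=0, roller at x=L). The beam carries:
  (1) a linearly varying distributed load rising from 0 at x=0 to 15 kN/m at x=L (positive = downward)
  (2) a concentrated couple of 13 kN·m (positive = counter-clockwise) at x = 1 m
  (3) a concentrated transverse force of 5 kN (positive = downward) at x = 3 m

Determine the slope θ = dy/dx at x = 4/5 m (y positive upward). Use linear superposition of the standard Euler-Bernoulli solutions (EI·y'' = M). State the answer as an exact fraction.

Load 1 — triangular load w₀=15 kN/m (0→w₀ over full span):
  θ_1 = -w₀(7L⁴-30L²x²+15x⁴)/(360LEI) = -15·(7·4⁴-30·4²·(4/5)²+15·(4/5)⁴)/(360·4·2000) = -364/46875 rad
Load 2 — applied couple M₀=13 kN·m at a=1 m (b=L-a=3):
  θ_2 = (M₀x²/(2L)+C₁)/EI  [x≤a] with C₁=M₀(3b²-L²)/(6L)=143/24 = (13·(4/5)²/(2·4)+(143/24))/2000 = 4199/1200000 rad
Load 3 — point force P=5 kN at a=3 m (b=L-a=1):
  θ_3 = -Pb(L²-b²-3x²)/(6LEI)  [x≤a] = -5·1·(4²-1²-3·(4/5)²)/(6·4·2000) = -109/80000 rad
Superposition: θ = Σ θ_i = -8443/1500000 rad ≈ -0.005629 rad

θ(4/5) = -8443/1500000 rad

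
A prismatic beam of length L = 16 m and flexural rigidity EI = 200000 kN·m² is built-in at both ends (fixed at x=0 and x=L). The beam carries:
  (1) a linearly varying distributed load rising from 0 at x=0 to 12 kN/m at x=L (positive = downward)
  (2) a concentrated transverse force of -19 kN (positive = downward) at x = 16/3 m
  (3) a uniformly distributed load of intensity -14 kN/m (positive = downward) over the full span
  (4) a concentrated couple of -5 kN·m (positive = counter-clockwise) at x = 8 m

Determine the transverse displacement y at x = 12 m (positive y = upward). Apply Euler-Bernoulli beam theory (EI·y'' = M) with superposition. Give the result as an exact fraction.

Load 1 — triangular load w₀=12 kN/m (0→w₀ over full span):
  y_1 = -w₀x²(L-x)²(x+2L)/(120LEI) = -12·12²·(16-12)²·(12+2·16)/(120·16·200000) = -99/31250 m
Load 2 — point force P=-19 kN at a=16/3 m (b=L-a=32/3):
  y_2 = -Pa²(L-x)²(3bL-(3b+a)(L-x))/(6L³EI)  [x>a] = -(-19)·(16/3)²·(16-12)²·(3·(32/3)·16-(3·(32/3)+(16/3))·(16-12))/(6·16³·200000) = 323/506250 m
Load 3 — uniform load w=-14 kN/m over full span:
  y_3 = -wx²(L-x)²/(24EI) = -(-14)·12²·(16-12)²/(24·200000) = 21/3125 m
Load 4 — applied couple M₀=-5 kN·m at a=8 m (b=L-a=8):
  y_4 = (R_Ax³/6 - M_Ax²/2 - M₀(x-a)²/2)/EI  [x>a] with R_A=-15/32, M_A=-5/4 = ((-15/32)·12³/6 - (-5/4)·12²/2 - (-5)·(12-8)²/2)/200000 = -1/40000 m
Superposition: y = Σ y_i = 337367/81000000 m ≈ 0.004165 m

y(12) = 337367/81000000 m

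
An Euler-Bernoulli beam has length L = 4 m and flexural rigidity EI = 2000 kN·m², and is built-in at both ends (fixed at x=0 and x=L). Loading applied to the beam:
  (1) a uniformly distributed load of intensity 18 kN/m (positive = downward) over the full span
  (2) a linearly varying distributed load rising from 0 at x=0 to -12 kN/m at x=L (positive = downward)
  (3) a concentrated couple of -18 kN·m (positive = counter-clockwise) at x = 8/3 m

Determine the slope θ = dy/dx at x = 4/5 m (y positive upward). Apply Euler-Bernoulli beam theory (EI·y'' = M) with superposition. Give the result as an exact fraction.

θ(4/5) = -271/156250 rad

Load 1 — uniform load w=18 kN/m over full span:
  θ_1 = -wx(L-x)(L-2x)/(12EI) = -18·(4/5)·(4-(4/5))·(4-2·(4/5))/(12·2000) = -72/15625 rad
Load 2 — triangular load w₀=-12 kN/m (0→w₀ over full span):
  θ_2 = -w₀(2x(L-x)(L-2x)(x+2L)+x²(L-x)²)/(120LEI) = -(-12)·(2·(4/5)·(4-(4/5))·(4-2·(4/5))·((4/5)+2·4)+(4/5)²·(4-(4/5))²)/(120·4·2000) = 112/78125 rad
Load 3 — applied couple M₀=-18 kN·m at a=8/3 m (b=L-a=4/3):
  θ_3 = (R_Ax²/2 - M_Ax)/EI  [x≤a] with R_A=-6, M_A=-6 = ((-6)·(4/5)²/2 - (-6)·(4/5))/2000 = 9/6250 rad
Superposition: θ = Σ θ_i = -271/156250 rad ≈ -0.001734 rad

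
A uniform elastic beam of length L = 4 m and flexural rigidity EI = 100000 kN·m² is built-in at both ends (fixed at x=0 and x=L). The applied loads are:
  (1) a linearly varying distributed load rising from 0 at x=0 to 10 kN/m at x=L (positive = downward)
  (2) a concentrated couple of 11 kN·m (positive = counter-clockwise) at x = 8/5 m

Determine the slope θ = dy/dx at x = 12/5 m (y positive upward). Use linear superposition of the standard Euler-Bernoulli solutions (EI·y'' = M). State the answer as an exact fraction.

Load 1 — triangular load w₀=10 kN/m (0→w₀ over full span):
  θ_1 = -w₀(2x(L-x)(L-2x)(x+2L)+x²(L-x)²)/(120LEI) = -10·(2·(12/5)·(4-(12/5))·(4-2·(12/5))·((12/5)+2·4)+(12/5)²·(4-(12/5))²)/(120·4·100000) = 4/390625 rad
Load 2 — applied couple M₀=11 kN·m at a=8/5 m (b=L-a=12/5):
  θ_2 = (R_Ax²/2 - M_Ax - M₀(x-a))/EI  [x>a] with R_A=99/25, M_A=33/25 = ((99/25)·(12/5)²/2 - (33/25)·(12/5) - 11·((12/5)-(8/5)))/100000 = -11/1953125 rad
Superposition: θ = Σ θ_i = 9/1953125 rad ≈ 0.000005 rad

θ(12/5) = 9/1953125 rad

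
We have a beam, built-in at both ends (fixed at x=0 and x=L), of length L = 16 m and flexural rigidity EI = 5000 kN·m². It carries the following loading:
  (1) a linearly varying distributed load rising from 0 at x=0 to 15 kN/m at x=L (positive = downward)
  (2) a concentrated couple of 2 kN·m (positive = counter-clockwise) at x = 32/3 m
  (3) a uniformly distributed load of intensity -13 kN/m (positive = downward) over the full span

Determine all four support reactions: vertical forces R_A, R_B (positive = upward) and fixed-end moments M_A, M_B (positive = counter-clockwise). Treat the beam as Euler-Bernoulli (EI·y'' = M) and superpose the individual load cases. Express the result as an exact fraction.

R_A = -407/6 kN, M_A = -446/3 kN·m, R_B = -121/6 kN, M_B = 256/3 kN·m

Load 1 — triangular load w₀=15 kN/m (0→w₀ over full span):
  R_A = 3w₀L/20 = 3·15·16/20 = 36 kN
  M_A = w₀L²/30 = 15·16²/30 = 128 kN·m
  R_B = 7w₀L/20 = 7·15·16/20 = 84 kN
  M_B = -w₀L²/20 = -15·16²/20 = -192 kN·m
Load 2 — applied couple M₀=2 kN·m at a=32/3 m (b=L-a=16/3):
  R_A = 6M₀ab/L³ = 6·2·(32/3)·(16/3)/16³ = 1/6 kN
  M_A = M₀b(2a-b)/L² = 2·(16/3)·(2·(32/3)-(16/3))/16² = 2/3 kN·m
  R_B = -6M₀ab/L³ = -6·2·(32/3)·(16/3)/16³ = -1/6 kN
  M_B = M₀a(2b-a)/L² = 2·(32/3)·(2·(16/3)-(32/3))/16² = 0 kN·m
Load 3 — uniform load w=-13 kN/m over full span:
  R_A = wL/2 = (-13)·16/2 = -104 kN
  M_A = wL²/12 = (-13)·16²/12 = -832/3 kN·m
  R_B = wL/2 = (-13)·16/2 = -104 kN
  M_B = -wL²/12 = -(-13)·16²/12 = 832/3 kN·m
Superposition: R_A = -407/6 kN, M_A = -446/3 kN·m, R_B = -121/6 kN, M_B = 256/3 kN·m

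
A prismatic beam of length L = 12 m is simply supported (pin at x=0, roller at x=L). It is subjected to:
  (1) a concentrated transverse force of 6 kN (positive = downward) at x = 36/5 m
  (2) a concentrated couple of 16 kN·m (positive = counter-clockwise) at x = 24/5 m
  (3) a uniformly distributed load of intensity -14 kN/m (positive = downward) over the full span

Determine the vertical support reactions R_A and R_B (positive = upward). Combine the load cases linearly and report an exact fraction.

Load 1 — point force P=6 kN at a=36/5 m (b=L-a=24/5):
  R_A = Pb/L = 6·(24/5)/12 = 12/5 kN
  R_B = Pa/L = 6·(36/5)/12 = 18/5 kN
Load 2 — applied couple M₀=16 kN·m at a=24/5 m (b=L-a=36/5):
  R_A = M₀/L = 16/12 = 4/3 kN
  R_B = -M₀/L = -16/12 = -4/3 kN
Load 3 — uniform load w=-14 kN/m over full span:
  R_A = wL/2 = (-14)·12/2 = -84 kN
  R_B = wL/2 = (-14)·12/2 = -84 kN
Superposition: R_A = -1204/15 kN, R_B = -1226/15 kN

R_A = -1204/15 kN, R_B = -1226/15 kN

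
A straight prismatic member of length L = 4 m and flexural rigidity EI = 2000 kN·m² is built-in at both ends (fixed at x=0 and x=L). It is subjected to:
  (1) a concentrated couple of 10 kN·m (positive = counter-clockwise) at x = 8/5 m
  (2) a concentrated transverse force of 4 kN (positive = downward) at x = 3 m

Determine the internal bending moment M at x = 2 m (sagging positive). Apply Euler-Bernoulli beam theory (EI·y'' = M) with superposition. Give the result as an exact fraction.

Load 1 — applied couple M₀=10 kN·m at a=8/5 m (b=L-a=12/5):
  M_1 = R_Ax - M_A - M₀  [x>a] with R_A=18/5, M_A=6/5 = (18/5)·2 - (6/5) - 10 = -4 kN·m
Load 2 — point force P=4 kN at a=3 m (b=L-a=1):
  M_2 = Pb²(3a+b)x/L³ - Pab²/L²  [x≤a] = 4·1²·(3·3+1)·2/4³ - 4·3·1²/4² = 1/2 kN·m
Superposition: M = Σ M_i = -7/2 kN·m ≈ -3.500000 kN·m

M(2) = -7/2 kN·m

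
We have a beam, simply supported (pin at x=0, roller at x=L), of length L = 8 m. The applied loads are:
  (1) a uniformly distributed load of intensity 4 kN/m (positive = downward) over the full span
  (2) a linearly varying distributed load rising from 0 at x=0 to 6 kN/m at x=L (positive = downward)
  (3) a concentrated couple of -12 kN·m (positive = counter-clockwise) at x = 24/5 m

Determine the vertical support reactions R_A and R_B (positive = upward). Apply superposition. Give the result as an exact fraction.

Load 1 — uniform load w=4 kN/m over full span:
  R_A = wL/2 = 4·8/2 = 16 kN
  R_B = wL/2 = 4·8/2 = 16 kN
Load 2 — triangular load w₀=6 kN/m (0→w₀ over full span):
  R_A = w₀L/6 = 6·8/6 = 8 kN
  R_B = w₀L/3 = 6·8/3 = 16 kN
Load 3 — applied couple M₀=-12 kN·m at a=24/5 m (b=L-a=16/5):
  R_A = M₀/L = (-12)/8 = -3/2 kN
  R_B = -M₀/L = -(-12)/8 = 3/2 kN
Superposition: R_A = 45/2 kN, R_B = 67/2 kN

R_A = 45/2 kN, R_B = 67/2 kN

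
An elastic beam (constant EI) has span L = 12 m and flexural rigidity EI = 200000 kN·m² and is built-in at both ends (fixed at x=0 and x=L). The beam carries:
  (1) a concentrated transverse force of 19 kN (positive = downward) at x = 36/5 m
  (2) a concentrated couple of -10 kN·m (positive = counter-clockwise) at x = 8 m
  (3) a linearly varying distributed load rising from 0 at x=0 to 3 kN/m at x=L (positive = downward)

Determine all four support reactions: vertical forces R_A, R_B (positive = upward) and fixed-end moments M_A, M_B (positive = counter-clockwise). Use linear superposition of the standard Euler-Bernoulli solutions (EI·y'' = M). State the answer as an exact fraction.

R_A = 12349/1125 kN, M_A = 12358/375 kN·m, R_B = 29276/1125 kN, M_B = -6804/125 kN·m

Load 1 — point force P=19 kN at a=36/5 m (b=L-a=24/5):
  R_A = Pb²(3a+b)/L³ = 19·(24/5)²·(3·(36/5)+(24/5))/12³ = 836/125 kN
  M_A = Pab²/L² = 19·(36/5)·(24/5)²/12² = 2736/125 kN·m
  R_B = Pa²(a+3b)/L³ = 19·(36/5)²·((36/5)+3·(24/5))/12³ = 1539/125 kN
  M_B = -Pa²b/L² = -19·(36/5)²·(24/5)/12² = -4104/125 kN·m
Load 2 — applied couple M₀=-10 kN·m at a=8 m (b=L-a=4):
  R_A = 6M₀ab/L³ = 6·(-10)·8·4/12³ = -10/9 kN
  M_A = M₀b(2a-b)/L² = (-10)·4·(2·8-4)/12² = -10/3 kN·m
  R_B = -6M₀ab/L³ = -6·(-10)·8·4/12³ = 10/9 kN
  M_B = M₀a(2b-a)/L² = (-10)·8·(2·4-8)/12² = 0 kN·m
Load 3 — triangular load w₀=3 kN/m (0→w₀ over full span):
  R_A = 3w₀L/20 = 3·3·12/20 = 27/5 kN
  M_A = w₀L²/30 = 3·12²/30 = 72/5 kN·m
  R_B = 7w₀L/20 = 7·3·12/20 = 63/5 kN
  M_B = -w₀L²/20 = -3·12²/20 = -108/5 kN·m
Superposition: R_A = 12349/1125 kN, M_A = 12358/375 kN·m, R_B = 29276/1125 kN, M_B = -6804/125 kN·m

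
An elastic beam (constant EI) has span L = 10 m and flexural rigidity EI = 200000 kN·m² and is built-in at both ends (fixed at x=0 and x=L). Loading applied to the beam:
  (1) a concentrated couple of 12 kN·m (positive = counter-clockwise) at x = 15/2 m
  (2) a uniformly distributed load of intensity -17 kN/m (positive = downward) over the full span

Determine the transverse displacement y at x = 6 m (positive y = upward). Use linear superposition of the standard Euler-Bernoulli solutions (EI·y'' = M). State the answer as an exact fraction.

Load 1 — applied couple M₀=12 kN·m at a=15/2 m (b=L-a=5/2):
  y_1 = (R_Ax³/6 - M_Ax²/2)/EI  [x≤a] with R_A=27/20, M_A=15/4 = ((27/20)·6³/6 - (15/4)·6²/2)/200000 = -189/2000000 m
Load 2 — uniform load w=-17 kN/m over full span:
  y_2 = -wx²(L-x)²/(24EI) = -(-17)·6²·(10-6)²/(24·200000) = 51/25000 m
Superposition: y = Σ y_i = 3891/2000000 m ≈ 0.001945 m

y(6) = 3891/2000000 m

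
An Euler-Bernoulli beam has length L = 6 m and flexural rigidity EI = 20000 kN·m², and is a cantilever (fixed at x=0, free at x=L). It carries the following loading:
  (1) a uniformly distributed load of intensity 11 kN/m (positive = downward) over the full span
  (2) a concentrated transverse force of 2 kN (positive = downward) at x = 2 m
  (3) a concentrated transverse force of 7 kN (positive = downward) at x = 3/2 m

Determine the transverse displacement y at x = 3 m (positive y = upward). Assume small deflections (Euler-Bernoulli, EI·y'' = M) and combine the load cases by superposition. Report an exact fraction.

Load 1 — uniform load w=11 kN/m over full span:
  y_1 = -wx²(x²-4Lx+6L²)/(24EI) = -11·3²·(3²-4·6·3+6·6²)/(24·20000) = -5049/160000 m
Load 2 — point force P=2 kN at a=2 m (b=L-a=4):
  y_2 = -Pa²(3x-a)/(6EI)  [x>a] = -2·2²·(3·3-2)/(6·20000) = -7/15000 m
Load 3 — point force P=7 kN at a=3/2 m (b=L-a=9/2):
  y_3 = -Pa²(3x-a)/(6EI)  [x>a] = -7·(3/2)²·(3·3-(3/2))/(6·20000) = -63/64000 m
Superposition: y = Σ y_i = -31687/960000 m ≈ -0.033007 m

y(3) = -31687/960000 m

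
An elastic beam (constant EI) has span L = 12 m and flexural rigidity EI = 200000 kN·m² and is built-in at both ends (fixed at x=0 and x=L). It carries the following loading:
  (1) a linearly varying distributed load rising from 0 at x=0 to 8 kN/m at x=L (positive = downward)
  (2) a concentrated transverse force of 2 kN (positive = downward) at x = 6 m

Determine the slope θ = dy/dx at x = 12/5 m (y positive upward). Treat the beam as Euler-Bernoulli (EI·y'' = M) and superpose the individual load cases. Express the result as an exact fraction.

θ(12/5) = -8739/31250000 rad

Load 1 — triangular load w₀=8 kN/m (0→w₀ over full span):
  θ_1 = -w₀(2x(L-x)(L-2x)(x+2L)+x²(L-x)²)/(120LEI) = -8·(2·(12/5)·(12-(12/5))·(12-2·(12/5))·((12/5)+2·12)+(12/5)²·(12-(12/5))²)/(120·12·200000) = -504/1953125 rad
Load 2 — point force P=2 kN at a=6 m (b=L-a=6):
  θ_2 = -Pb²x(2aL-(3a+b)x)/(2L³EI)  [x≤a] = -2·6²·(12/5)·(2·6·12-(3·6+6)·(12/5))/(2·12³·200000) = -27/1250000 rad
Superposition: θ = Σ θ_i = -8739/31250000 rad ≈ -0.000280 rad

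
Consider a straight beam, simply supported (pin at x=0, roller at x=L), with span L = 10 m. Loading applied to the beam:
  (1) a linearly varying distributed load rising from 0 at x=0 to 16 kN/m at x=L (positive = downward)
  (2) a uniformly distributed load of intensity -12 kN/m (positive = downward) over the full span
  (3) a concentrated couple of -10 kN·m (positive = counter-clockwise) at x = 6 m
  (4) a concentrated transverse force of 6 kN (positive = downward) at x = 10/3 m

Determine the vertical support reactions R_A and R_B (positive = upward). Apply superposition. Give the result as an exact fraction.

R_A = -91/3 kN, R_B = -11/3 kN

Load 1 — triangular load w₀=16 kN/m (0→w₀ over full span):
  R_A = w₀L/6 = 16·10/6 = 80/3 kN
  R_B = w₀L/3 = 16·10/3 = 160/3 kN
Load 2 — uniform load w=-12 kN/m over full span:
  R_A = wL/2 = (-12)·10/2 = -60 kN
  R_B = wL/2 = (-12)·10/2 = -60 kN
Load 3 — applied couple M₀=-10 kN·m at a=6 m (b=L-a=4):
  R_A = M₀/L = (-10)/10 = -1 kN
  R_B = -M₀/L = -(-10)/10 = 1 kN
Load 4 — point force P=6 kN at a=10/3 m (b=L-a=20/3):
  R_A = Pb/L = 6·(20/3)/10 = 4 kN
  R_B = Pa/L = 6·(10/3)/10 = 2 kN
Superposition: R_A = -91/3 kN, R_B = -11/3 kN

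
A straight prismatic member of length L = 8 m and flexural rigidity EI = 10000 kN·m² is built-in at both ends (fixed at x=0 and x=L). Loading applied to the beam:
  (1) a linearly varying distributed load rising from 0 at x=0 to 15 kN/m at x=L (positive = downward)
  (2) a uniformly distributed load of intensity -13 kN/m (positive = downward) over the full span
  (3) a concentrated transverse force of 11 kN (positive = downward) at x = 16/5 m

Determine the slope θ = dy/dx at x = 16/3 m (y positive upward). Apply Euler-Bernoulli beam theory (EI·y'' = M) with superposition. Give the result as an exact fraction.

Load 1 — triangular load w₀=15 kN/m (0→w₀ over full span):
  θ_1 = -w₀(2x(L-x)(L-2x)(x+2L)+x²(L-x)²)/(120LEI) = -15·(2·(16/3)·(8-(16/3))·(8-2·(16/3))·((16/3)+2·8)+(16/3)²·(8-(16/3))²)/(120·8·10000) = 112/50625 rad
Load 2 — uniform load w=-13 kN/m over full span:
  θ_2 = -wx(L-x)(L-2x)/(12EI) = -(-13)·(16/3)·(8-(16/3))·(8-2·(16/3))/(12·10000) = -208/50625 rad
Load 3 — point force P=11 kN at a=16/5 m (b=L-a=24/5):
  θ_3 = Pa²(L-x)(2bL-(3b+a)(L-x))/(2L³EI)  [x>a] = 11·(16/5)²·(8-(16/3))·(2·(24/5)·8-(3·(24/5)+(16/5))·(8-(16/3)))/(2·8³·10000) = 616/703125 rad
Superposition: θ = Σ θ_i = -2152/2109375 rad ≈ -0.001020 rad

θ(16/3) = -2152/2109375 rad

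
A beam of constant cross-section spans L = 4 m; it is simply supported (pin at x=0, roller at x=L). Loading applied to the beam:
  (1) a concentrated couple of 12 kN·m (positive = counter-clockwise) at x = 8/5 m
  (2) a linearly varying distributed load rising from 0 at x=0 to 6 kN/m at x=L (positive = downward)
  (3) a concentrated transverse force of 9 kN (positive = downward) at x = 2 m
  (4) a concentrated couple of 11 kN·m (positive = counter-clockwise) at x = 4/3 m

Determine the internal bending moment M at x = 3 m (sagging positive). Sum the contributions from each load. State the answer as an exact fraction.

Load 1 — applied couple M₀=12 kN·m at a=8/5 m (b=L-a=12/5):
  M_1 = M₀x/L - M₀  [x>a] = 12·3/4 - 12 = -3 kN·m
Load 2 — triangular load w₀=6 kN/m (0→w₀ over full span):
  M_2 = w₀Lx/6 - w₀x³/(6L) = 6·4·3/6 - 6·3³/(6·4) = 21/4 kN·m
Load 3 — point force P=9 kN at a=2 m (b=L-a=2):
  M_3 = Pa(L-x)/L  [x>a] = 9·2·(4-3)/4 = 9/2 kN·m
Load 4 — applied couple M₀=11 kN·m at a=4/3 m (b=L-a=8/3):
  M_4 = M₀x/L - M₀  [x>a] = 11·3/4 - 11 = -11/4 kN·m
Superposition: M = Σ M_i = 4 kN·m ≈ 4.000000 kN·m

M(3) = 4 kN·m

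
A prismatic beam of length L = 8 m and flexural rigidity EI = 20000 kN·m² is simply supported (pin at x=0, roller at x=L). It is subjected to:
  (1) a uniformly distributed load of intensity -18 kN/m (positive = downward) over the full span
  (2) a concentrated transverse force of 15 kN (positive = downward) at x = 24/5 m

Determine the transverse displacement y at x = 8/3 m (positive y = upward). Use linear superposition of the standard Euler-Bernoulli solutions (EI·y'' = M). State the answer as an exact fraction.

Load 1 — uniform load w=-18 kN/m over full span:
  y_1 = -wx(L³-2Lx²+x³)/(24EI) = -(-18)·(8/3)·(8³-2·8·(8/3)²+(8/3)³)/(24·20000) = 704/16875 m
Load 2 — point force P=15 kN at a=24/5 m (b=L-a=16/5):
  y_2 = -Pbx(L²-b²-x²)/(6LEI)  [x≤a] = -15·(16/5)·(8/3)·(8²-(16/5)²-(8/3)²)/(6·8·20000) = -2624/421875 m
Superposition: y = Σ y_i = 1664/46875 m ≈ 0.035499 m

y(8/3) = 1664/46875 m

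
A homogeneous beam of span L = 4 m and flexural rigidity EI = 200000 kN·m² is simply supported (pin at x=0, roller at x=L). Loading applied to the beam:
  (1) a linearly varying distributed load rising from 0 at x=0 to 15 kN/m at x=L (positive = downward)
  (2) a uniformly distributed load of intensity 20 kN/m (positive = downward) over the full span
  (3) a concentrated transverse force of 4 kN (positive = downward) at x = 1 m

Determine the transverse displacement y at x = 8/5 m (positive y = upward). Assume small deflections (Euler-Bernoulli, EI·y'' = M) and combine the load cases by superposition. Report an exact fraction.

y(8/5) = -141487/312500000 m

Load 1 — triangular load w₀=15 kN/m (0→w₀ over full span):
  y_1 = -w₀x(7L⁴-10L²x²+3x⁴)/(360LEI) = -15·(8/5)·(7·4⁴-10·4²·(8/5)²+3·(8/5)⁴)/(360·4·200000) = -1141/9765625 m
Load 2 — uniform load w=20 kN/m over full span:
  y_2 = -wx(L³-2Lx²+x³)/(24EI) = -20·(8/5)·(4³-2·4·(8/5)²+(8/5)³)/(24·200000) = -124/390625 m
Load 3 — point force P=4 kN at a=1 m (b=L-a=3):
  y_3 = -Pa(L-x)(2Lx-a²-x²)/(6LEI)  [x>a] = -4·1·(4-(8/5))·(2·4·(8/5)-1²-(8/5)²)/(6·4·200000) = -231/12500000 m
Superposition: y = Σ y_i = -141487/312500000 m ≈ -0.000453 m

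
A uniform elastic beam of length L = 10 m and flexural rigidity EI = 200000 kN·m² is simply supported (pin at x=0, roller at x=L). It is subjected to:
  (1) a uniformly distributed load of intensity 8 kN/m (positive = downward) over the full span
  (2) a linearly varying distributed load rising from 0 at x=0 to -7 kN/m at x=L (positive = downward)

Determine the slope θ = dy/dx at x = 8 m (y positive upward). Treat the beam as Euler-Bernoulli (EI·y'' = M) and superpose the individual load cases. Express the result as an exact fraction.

Load 1 — uniform load w=8 kN/m over full span:
  θ_1 = -w(L³-6Lx²+4x³)/(24EI) = -8·(10³-6·10·8²+4·8³)/(24·200000) = 33/25000 rad
Load 2 — triangular load w₀=-7 kN/m (0→w₀ over full span):
  θ_2 = -w₀(7L⁴-30L²x²+15x⁴)/(360LEI) = -(-7)·(7·10⁴-30·10²·8²+15·8⁴)/(360·10·200000) = -5299/9000000 rad
Superposition: θ = Σ θ_i = 6581/9000000 rad ≈ 0.000731 rad

θ(8) = 6581/9000000 rad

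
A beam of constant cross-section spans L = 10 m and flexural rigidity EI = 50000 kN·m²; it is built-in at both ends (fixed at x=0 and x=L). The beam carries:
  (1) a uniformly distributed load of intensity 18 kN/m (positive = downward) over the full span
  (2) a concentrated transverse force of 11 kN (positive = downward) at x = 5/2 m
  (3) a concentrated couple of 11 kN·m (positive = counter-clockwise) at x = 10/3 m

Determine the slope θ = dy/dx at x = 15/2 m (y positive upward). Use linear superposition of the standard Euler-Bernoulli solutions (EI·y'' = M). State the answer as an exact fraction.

Load 1 — uniform load w=18 kN/m over full span:
  θ_1 = -wx(L-x)(L-2x)/(12EI) = -18·(15/2)·(10-(15/2))·(10-2·(15/2))/(12·50000) = 9/3200 rad
Load 2 — point force P=11 kN at a=5/2 m (b=L-a=15/2):
  θ_2 = Pa²(L-x)(2bL-(3b+a)(L-x))/(2L³EI)  [x>a] = 11·(5/2)²·(10-(15/2))·(2·(15/2)·10-(3·(15/2)+(5/2))·(10-(15/2)))/(2·10³·50000) = 77/512000 rad
Load 3 — applied couple M₀=11 kN·m at a=10/3 m (b=L-a=20/3):
  θ_3 = (R_Ax²/2 - M_Ax - M₀(x-a))/EI  [x>a] with R_A=22/15, M_A=0 = ((22/15)·(15/2)²/2 - 0·(15/2) - 11·((15/2)-(10/3)))/50000 = -11/120000 rad
Superposition: θ = Σ θ_i = 22051/7680000 rad ≈ 0.002871 rad

θ(15/2) = 22051/7680000 rad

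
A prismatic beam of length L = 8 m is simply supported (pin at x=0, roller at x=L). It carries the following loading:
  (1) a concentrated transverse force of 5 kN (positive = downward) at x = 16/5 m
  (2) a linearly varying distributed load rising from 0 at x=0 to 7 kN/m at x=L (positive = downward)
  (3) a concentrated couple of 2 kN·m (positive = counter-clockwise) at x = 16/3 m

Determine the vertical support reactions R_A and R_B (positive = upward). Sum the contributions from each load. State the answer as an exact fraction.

R_A = 151/12 kN, R_B = 245/12 kN

Load 1 — point force P=5 kN at a=16/5 m (b=L-a=24/5):
  R_A = Pb/L = 5·(24/5)/8 = 3 kN
  R_B = Pa/L = 5·(16/5)/8 = 2 kN
Load 2 — triangular load w₀=7 kN/m (0→w₀ over full span):
  R_A = w₀L/6 = 7·8/6 = 28/3 kN
  R_B = w₀L/3 = 7·8/3 = 56/3 kN
Load 3 — applied couple M₀=2 kN·m at a=16/3 m (b=L-a=8/3):
  R_A = M₀/L = 2/8 = 1/4 kN
  R_B = -M₀/L = -2/8 = -1/4 kN
Superposition: R_A = 151/12 kN, R_B = 245/12 kN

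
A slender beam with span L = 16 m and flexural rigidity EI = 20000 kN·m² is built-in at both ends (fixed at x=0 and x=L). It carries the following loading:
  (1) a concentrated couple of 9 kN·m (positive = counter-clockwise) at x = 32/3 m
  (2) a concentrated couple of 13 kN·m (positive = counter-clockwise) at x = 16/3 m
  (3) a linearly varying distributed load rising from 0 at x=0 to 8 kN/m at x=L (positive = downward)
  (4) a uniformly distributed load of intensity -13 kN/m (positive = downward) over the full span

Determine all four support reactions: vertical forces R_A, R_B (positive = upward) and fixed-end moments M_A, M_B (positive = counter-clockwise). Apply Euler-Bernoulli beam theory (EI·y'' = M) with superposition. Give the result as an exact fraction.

R_A = -2489/30 kN, M_A = -3091/15 kN·m, R_B = -1831/30 kN, M_B = 2689/15 kN·m

Load 1 — applied couple M₀=9 kN·m at a=32/3 m (b=L-a=16/3):
  R_A = 6M₀ab/L³ = 6·9·(32/3)·(16/3)/16³ = 3/4 kN
  M_A = M₀b(2a-b)/L² = 9·(16/3)·(2·(32/3)-(16/3))/16² = 3 kN·m
  R_B = -6M₀ab/L³ = -6·9·(32/3)·(16/3)/16³ = -3/4 kN
  M_B = M₀a(2b-a)/L² = 9·(32/3)·(2·(16/3)-(32/3))/16² = 0 kN·m
Load 2 — applied couple M₀=13 kN·m at a=16/3 m (b=L-a=32/3):
  R_A = 6M₀ab/L³ = 6·13·(16/3)·(32/3)/16³ = 13/12 kN
  M_A = M₀b(2a-b)/L² = 13·(32/3)·(2·(16/3)-(32/3))/16² = 0 kN·m
  R_B = -6M₀ab/L³ = -6·13·(16/3)·(32/3)/16³ = -13/12 kN
  M_B = M₀a(2b-a)/L² = 13·(16/3)·(2·(32/3)-(16/3))/16² = 13/3 kN·m
Load 3 — triangular load w₀=8 kN/m (0→w₀ over full span):
  R_A = 3w₀L/20 = 3·8·16/20 = 96/5 kN
  M_A = w₀L²/30 = 8·16²/30 = 1024/15 kN·m
  R_B = 7w₀L/20 = 7·8·16/20 = 224/5 kN
  M_B = -w₀L²/20 = -8·16²/20 = -512/5 kN·m
Load 4 — uniform load w=-13 kN/m over full span:
  R_A = wL/2 = (-13)·16/2 = -104 kN
  M_A = wL²/12 = (-13)·16²/12 = -832/3 kN·m
  R_B = wL/2 = (-13)·16/2 = -104 kN
  M_B = -wL²/12 = -(-13)·16²/12 = 832/3 kN·m
Superposition: R_A = -2489/30 kN, M_A = -3091/15 kN·m, R_B = -1831/30 kN, M_B = 2689/15 kN·m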